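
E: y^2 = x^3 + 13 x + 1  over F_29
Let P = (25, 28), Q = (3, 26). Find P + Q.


P != Q, so use the chord formula.
s = (y2 - y1) / (x2 - x1) = (27) / (7) mod 29 = 8
x3 = s^2 - x1 - x2 mod 29 = 8^2 - 25 - 3 = 7
y3 = s (x1 - x3) - y1 mod 29 = 8 * (25 - 7) - 28 = 0

P + Q = (7, 0)


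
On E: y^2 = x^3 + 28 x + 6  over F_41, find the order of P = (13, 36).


Compute successive multiples of P until we hit O:
  1P = (13, 36)
  2P = (38, 10)
  3P = (33, 34)
  4P = (11, 13)
  5P = (16, 32)
  6P = (32, 3)
  7P = (29, 22)
  8P = (35, 14)
  ... (continuing to 17P)
  17P = O

ord(P) = 17


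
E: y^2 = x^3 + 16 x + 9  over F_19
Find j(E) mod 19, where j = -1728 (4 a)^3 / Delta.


Delta = -16(4 a^3 + 27 b^2) mod 19 = 5
-1728 * (4 a)^3 = -1728 * (4*16)^3 mod 19 = 1
j = 1 * 5^(-1) mod 19 = 4

j = 4 (mod 19)


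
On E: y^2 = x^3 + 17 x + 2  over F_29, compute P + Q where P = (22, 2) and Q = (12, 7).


P != Q, so use the chord formula.
s = (y2 - y1) / (x2 - x1) = (5) / (19) mod 29 = 14
x3 = s^2 - x1 - x2 mod 29 = 14^2 - 22 - 12 = 17
y3 = s (x1 - x3) - y1 mod 29 = 14 * (22 - 17) - 2 = 10

P + Q = (17, 10)


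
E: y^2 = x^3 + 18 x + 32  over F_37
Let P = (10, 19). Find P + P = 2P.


Doubling: s = (3 x1^2 + a) / (2 y1)
s = (3*10^2 + 18) / (2*19) mod 37 = 22
x3 = s^2 - 2 x1 mod 37 = 22^2 - 2*10 = 20
y3 = s (x1 - x3) - y1 mod 37 = 22 * (10 - 20) - 19 = 20

2P = (20, 20)


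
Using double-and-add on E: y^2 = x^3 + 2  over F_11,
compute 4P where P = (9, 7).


k = 4 = 100_2 (binary, LSB first: 001)
Double-and-add from P = (9, 7):
  bit 0 = 0: acc unchanged = O
  bit 1 = 0: acc unchanged = O
  bit 2 = 1: acc = O + (9, 7) = (9, 7)

4P = (9, 7)


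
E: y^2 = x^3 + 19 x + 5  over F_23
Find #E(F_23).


For each x in F_23, count y with y^2 = x^3 + 19 x + 5 mod 23:
  x = 1: RHS = 2, y in [5, 18]  -> 2 point(s)
  x = 5: RHS = 18, y in [8, 15]  -> 2 point(s)
  x = 6: RHS = 13, y in [6, 17]  -> 2 point(s)
  x = 8: RHS = 2, y in [5, 18]  -> 2 point(s)
  x = 9: RHS = 8, y in [10, 13]  -> 2 point(s)
  x = 11: RHS = 4, y in [2, 21]  -> 2 point(s)
  x = 12: RHS = 6, y in [11, 12]  -> 2 point(s)
  x = 14: RHS = 2, y in [5, 18]  -> 2 point(s)
  x = 15: RHS = 8, y in [10, 13]  -> 2 point(s)
  x = 16: RHS = 12, y in [9, 14]  -> 2 point(s)
  x = 19: RHS = 3, y in [7, 16]  -> 2 point(s)
  x = 20: RHS = 13, y in [6, 17]  -> 2 point(s)
  x = 22: RHS = 8, y in [10, 13]  -> 2 point(s)
Affine points: 26. Add the point at infinity: total = 27.

#E(F_23) = 27


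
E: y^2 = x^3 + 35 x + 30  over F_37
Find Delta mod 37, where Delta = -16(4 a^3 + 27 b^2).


4 a^3 + 27 b^2 = 4*35^3 + 27*30^2 = 171500 + 24300 = 195800
Delta = -16 * (195800) = -3132800
Delta mod 37 = 27

Delta = 27 (mod 37)


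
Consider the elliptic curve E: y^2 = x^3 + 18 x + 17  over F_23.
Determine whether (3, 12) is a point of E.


Check whether y^2 = x^3 + 18 x + 17 (mod 23) for (x, y) = (3, 12).
LHS: y^2 = 12^2 mod 23 = 6
RHS: x^3 + 18 x + 17 = 3^3 + 18*3 + 17 mod 23 = 6
LHS = RHS

Yes, on the curve


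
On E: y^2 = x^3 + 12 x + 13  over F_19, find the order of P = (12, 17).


Compute successive multiples of P until we hit O:
  1P = (12, 17)
  2P = (4, 7)
  3P = (1, 11)
  4P = (3, 0)
  5P = (1, 8)
  6P = (4, 12)
  7P = (12, 2)
  8P = O

ord(P) = 8


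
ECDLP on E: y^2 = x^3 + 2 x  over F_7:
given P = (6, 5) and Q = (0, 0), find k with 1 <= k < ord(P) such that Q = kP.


Enumerate multiples of P until we hit Q = (0, 0):
  1P = (6, 5)
  2P = (4, 3)
  3P = (5, 3)
  4P = (0, 0)
Match found at i = 4.

k = 4


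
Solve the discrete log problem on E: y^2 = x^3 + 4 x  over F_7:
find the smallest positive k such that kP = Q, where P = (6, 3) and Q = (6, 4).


Enumerate multiples of P until we hit Q = (6, 4):
  1P = (6, 3)
  2P = (2, 4)
  3P = (3, 5)
  4P = (0, 0)
  5P = (3, 2)
  6P = (2, 3)
  7P = (6, 4)
Match found at i = 7.

k = 7


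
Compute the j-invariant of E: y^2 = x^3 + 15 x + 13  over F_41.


Delta = -16(4 a^3 + 27 b^2) mod 41 = 1
-1728 * (4 a)^3 = -1728 * (4*15)^3 mod 41 = 10
j = 10 * 1^(-1) mod 41 = 10

j = 10 (mod 41)


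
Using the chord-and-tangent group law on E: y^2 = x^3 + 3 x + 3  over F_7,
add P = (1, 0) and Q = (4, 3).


P != Q, so use the chord formula.
s = (y2 - y1) / (x2 - x1) = (3) / (3) mod 7 = 1
x3 = s^2 - x1 - x2 mod 7 = 1^2 - 1 - 4 = 3
y3 = s (x1 - x3) - y1 mod 7 = 1 * (1 - 3) - 0 = 5

P + Q = (3, 5)


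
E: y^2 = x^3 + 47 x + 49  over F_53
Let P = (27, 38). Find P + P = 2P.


Doubling: s = (3 x1^2 + a) / (2 y1)
s = (3*27^2 + 47) / (2*38) mod 53 = 28
x3 = s^2 - 2 x1 mod 53 = 28^2 - 2*27 = 41
y3 = s (x1 - x3) - y1 mod 53 = 28 * (27 - 41) - 38 = 47

2P = (41, 47)


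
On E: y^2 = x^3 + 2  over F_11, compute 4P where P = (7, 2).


k = 4 = 100_2 (binary, LSB first: 001)
Double-and-add from P = (7, 2):
  bit 0 = 0: acc unchanged = O
  bit 1 = 0: acc unchanged = O
  bit 2 = 1: acc = O + (9, 4) = (9, 4)

4P = (9, 4)


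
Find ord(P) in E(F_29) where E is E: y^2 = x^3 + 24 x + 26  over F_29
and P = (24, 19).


Compute successive multiples of P until we hit O:
  1P = (24, 19)
  2P = (15, 22)
  3P = (3, 3)
  4P = (6, 3)
  5P = (27, 17)
  6P = (1, 14)
  7P = (20, 26)
  8P = (8, 11)
  ... (continuing to 23P)
  23P = O

ord(P) = 23


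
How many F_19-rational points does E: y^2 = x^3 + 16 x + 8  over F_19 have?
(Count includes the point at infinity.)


For each x in F_19, count y with y^2 = x^3 + 16 x + 8 mod 19:
  x = 1: RHS = 6, y in [5, 14]  -> 2 point(s)
  x = 3: RHS = 7, y in [8, 11]  -> 2 point(s)
  x = 5: RHS = 4, y in [2, 17]  -> 2 point(s)
  x = 6: RHS = 16, y in [4, 15]  -> 2 point(s)
  x = 7: RHS = 7, y in [8, 11]  -> 2 point(s)
  x = 9: RHS = 7, y in [8, 11]  -> 2 point(s)
  x = 10: RHS = 9, y in [3, 16]  -> 2 point(s)
  x = 12: RHS = 9, y in [3, 16]  -> 2 point(s)
  x = 13: RHS = 0, y in [0]  -> 1 point(s)
  x = 16: RHS = 9, y in [3, 16]  -> 2 point(s)
  x = 17: RHS = 6, y in [5, 14]  -> 2 point(s)
Affine points: 21. Add the point at infinity: total = 22.

#E(F_19) = 22


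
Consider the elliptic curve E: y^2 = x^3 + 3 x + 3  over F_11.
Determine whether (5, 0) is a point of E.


Check whether y^2 = x^3 + 3 x + 3 (mod 11) for (x, y) = (5, 0).
LHS: y^2 = 0^2 mod 11 = 0
RHS: x^3 + 3 x + 3 = 5^3 + 3*5 + 3 mod 11 = 0
LHS = RHS

Yes, on the curve


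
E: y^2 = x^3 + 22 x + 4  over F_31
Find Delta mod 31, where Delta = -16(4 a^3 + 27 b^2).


4 a^3 + 27 b^2 = 4*22^3 + 27*4^2 = 42592 + 432 = 43024
Delta = -16 * (43024) = -688384
Delta mod 31 = 2

Delta = 2 (mod 31)


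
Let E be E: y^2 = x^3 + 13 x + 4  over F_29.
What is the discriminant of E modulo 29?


4 a^3 + 27 b^2 = 4*13^3 + 27*4^2 = 8788 + 432 = 9220
Delta = -16 * (9220) = -147520
Delta mod 29 = 3

Delta = 3 (mod 29)


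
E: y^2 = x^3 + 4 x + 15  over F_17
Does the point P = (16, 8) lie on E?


Check whether y^2 = x^3 + 4 x + 15 (mod 17) for (x, y) = (16, 8).
LHS: y^2 = 8^2 mod 17 = 13
RHS: x^3 + 4 x + 15 = 16^3 + 4*16 + 15 mod 17 = 10
LHS != RHS

No, not on the curve


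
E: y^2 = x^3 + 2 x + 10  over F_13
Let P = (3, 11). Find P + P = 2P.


Doubling: s = (3 x1^2 + a) / (2 y1)
s = (3*3^2 + 2) / (2*11) mod 13 = 9
x3 = s^2 - 2 x1 mod 13 = 9^2 - 2*3 = 10
y3 = s (x1 - x3) - y1 mod 13 = 9 * (3 - 10) - 11 = 4

2P = (10, 4)


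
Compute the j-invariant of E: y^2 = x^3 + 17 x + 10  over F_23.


Delta = -16(4 a^3 + 27 b^2) mod 23 = 18
-1728 * (4 a)^3 = -1728 * (4*17)^3 mod 23 = 3
j = 3 * 18^(-1) mod 23 = 4

j = 4 (mod 23)


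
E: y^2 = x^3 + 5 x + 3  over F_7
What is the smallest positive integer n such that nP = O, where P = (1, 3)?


Compute successive multiples of P until we hit O:
  1P = (1, 3)
  2P = (6, 2)
  3P = (2, 0)
  4P = (6, 5)
  5P = (1, 4)
  6P = O

ord(P) = 6


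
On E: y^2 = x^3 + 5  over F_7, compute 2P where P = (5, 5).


k = 2 = 10_2 (binary, LSB first: 01)
Double-and-add from P = (5, 5):
  bit 0 = 0: acc unchanged = O
  bit 1 = 1: acc = O + (6, 5) = (6, 5)

2P = (6, 5)


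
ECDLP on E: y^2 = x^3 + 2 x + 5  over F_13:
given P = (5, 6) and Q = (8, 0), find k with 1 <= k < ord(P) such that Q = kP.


Enumerate multiples of P until we hit Q = (8, 0):
  1P = (5, 6)
  2P = (4, 8)
  3P = (8, 0)
Match found at i = 3.

k = 3


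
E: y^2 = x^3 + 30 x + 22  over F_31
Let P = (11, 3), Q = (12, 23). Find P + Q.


P != Q, so use the chord formula.
s = (y2 - y1) / (x2 - x1) = (20) / (1) mod 31 = 20
x3 = s^2 - x1 - x2 mod 31 = 20^2 - 11 - 12 = 5
y3 = s (x1 - x3) - y1 mod 31 = 20 * (11 - 5) - 3 = 24

P + Q = (5, 24)


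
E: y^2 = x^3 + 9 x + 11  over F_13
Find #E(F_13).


For each x in F_13, count y with y^2 = x^3 + 9 x + 11 mod 13:
  x = 3: RHS = 0, y in [0]  -> 1 point(s)
  x = 5: RHS = 12, y in [5, 8]  -> 2 point(s)
  x = 7: RHS = 1, y in [1, 12]  -> 2 point(s)
  x = 8: RHS = 10, y in [6, 7]  -> 2 point(s)
  x = 10: RHS = 9, y in [3, 10]  -> 2 point(s)
  x = 12: RHS = 1, y in [1, 12]  -> 2 point(s)
Affine points: 11. Add the point at infinity: total = 12.

#E(F_13) = 12


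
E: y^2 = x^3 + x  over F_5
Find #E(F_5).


For each x in F_5, count y with y^2 = x^3 + 1 x + 0 mod 5:
  x = 0: RHS = 0, y in [0]  -> 1 point(s)
  x = 2: RHS = 0, y in [0]  -> 1 point(s)
  x = 3: RHS = 0, y in [0]  -> 1 point(s)
Affine points: 3. Add the point at infinity: total = 4.

#E(F_5) = 4


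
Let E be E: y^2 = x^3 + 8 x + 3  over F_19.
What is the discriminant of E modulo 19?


4 a^3 + 27 b^2 = 4*8^3 + 27*3^2 = 2048 + 243 = 2291
Delta = -16 * (2291) = -36656
Delta mod 19 = 14

Delta = 14 (mod 19)


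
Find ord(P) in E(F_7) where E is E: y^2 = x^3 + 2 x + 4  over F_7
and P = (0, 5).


Compute successive multiples of P until we hit O:
  1P = (0, 5)
  2P = (2, 3)
  3P = (6, 1)
  4P = (3, 4)
  5P = (1, 0)
  6P = (3, 3)
  7P = (6, 6)
  8P = (2, 4)
  ... (continuing to 10P)
  10P = O

ord(P) = 10


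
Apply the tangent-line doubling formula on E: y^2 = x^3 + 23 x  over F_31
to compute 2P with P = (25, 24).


Doubling: s = (3 x1^2 + a) / (2 y1)
s = (3*25^2 + 23) / (2*24) mod 31 = 15
x3 = s^2 - 2 x1 mod 31 = 15^2 - 2*25 = 20
y3 = s (x1 - x3) - y1 mod 31 = 15 * (25 - 20) - 24 = 20

2P = (20, 20)


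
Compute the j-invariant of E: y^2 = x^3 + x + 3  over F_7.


Delta = -16(4 a^3 + 27 b^2) mod 7 = 3
-1728 * (4 a)^3 = -1728 * (4*1)^3 mod 7 = 1
j = 1 * 3^(-1) mod 7 = 5

j = 5 (mod 7)


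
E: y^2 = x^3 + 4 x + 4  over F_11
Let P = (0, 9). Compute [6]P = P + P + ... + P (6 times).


k = 6 = 110_2 (binary, LSB first: 011)
Double-and-add from P = (0, 9):
  bit 0 = 0: acc unchanged = O
  bit 1 = 1: acc = O + (1, 3) = (1, 3)
  bit 2 = 1: acc = (1, 3) + (7, 1) = (8, 3)

6P = (8, 3)


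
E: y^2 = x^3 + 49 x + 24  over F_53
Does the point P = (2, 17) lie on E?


Check whether y^2 = x^3 + 49 x + 24 (mod 53) for (x, y) = (2, 17).
LHS: y^2 = 17^2 mod 53 = 24
RHS: x^3 + 49 x + 24 = 2^3 + 49*2 + 24 mod 53 = 24
LHS = RHS

Yes, on the curve


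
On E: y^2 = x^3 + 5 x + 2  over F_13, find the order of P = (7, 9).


Compute successive multiples of P until we hit O:
  1P = (7, 9)
  2P = (9, 3)
  3P = (6, 1)
  4P = (12, 3)
  5P = (10, 5)
  6P = (5, 10)
  7P = (11, 6)
  8P = (11, 7)
  ... (continuing to 15P)
  15P = O

ord(P) = 15


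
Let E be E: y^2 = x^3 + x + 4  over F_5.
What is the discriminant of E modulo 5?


4 a^3 + 27 b^2 = 4*1^3 + 27*4^2 = 4 + 432 = 436
Delta = -16 * (436) = -6976
Delta mod 5 = 4

Delta = 4 (mod 5)


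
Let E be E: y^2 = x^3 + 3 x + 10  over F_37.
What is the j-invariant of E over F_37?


Delta = -16(4 a^3 + 27 b^2) mod 37 = 27
-1728 * (4 a)^3 = -1728 * (4*3)^3 mod 37 = 27
j = 27 * 27^(-1) mod 37 = 1

j = 1 (mod 37)


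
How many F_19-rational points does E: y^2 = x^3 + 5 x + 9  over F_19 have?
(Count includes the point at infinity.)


For each x in F_19, count y with y^2 = x^3 + 5 x + 9 mod 19:
  x = 0: RHS = 9, y in [3, 16]  -> 2 point(s)
  x = 4: RHS = 17, y in [6, 13]  -> 2 point(s)
  x = 5: RHS = 7, y in [8, 11]  -> 2 point(s)
  x = 7: RHS = 7, y in [8, 11]  -> 2 point(s)
  x = 9: RHS = 4, y in [2, 17]  -> 2 point(s)
  x = 12: RHS = 11, y in [7, 12]  -> 2 point(s)
  x = 14: RHS = 11, y in [7, 12]  -> 2 point(s)
  x = 15: RHS = 1, y in [1, 18]  -> 2 point(s)
  x = 16: RHS = 5, y in [9, 10]  -> 2 point(s)
Affine points: 18. Add the point at infinity: total = 19.

#E(F_19) = 19


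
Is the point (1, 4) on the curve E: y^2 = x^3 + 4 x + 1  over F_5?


Check whether y^2 = x^3 + 4 x + 1 (mod 5) for (x, y) = (1, 4).
LHS: y^2 = 4^2 mod 5 = 1
RHS: x^3 + 4 x + 1 = 1^3 + 4*1 + 1 mod 5 = 1
LHS = RHS

Yes, on the curve


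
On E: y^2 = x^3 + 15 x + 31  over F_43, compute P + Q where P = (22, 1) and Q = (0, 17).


P != Q, so use the chord formula.
s = (y2 - y1) / (x2 - x1) = (16) / (21) mod 43 = 11
x3 = s^2 - x1 - x2 mod 43 = 11^2 - 22 - 0 = 13
y3 = s (x1 - x3) - y1 mod 43 = 11 * (22 - 13) - 1 = 12

P + Q = (13, 12)


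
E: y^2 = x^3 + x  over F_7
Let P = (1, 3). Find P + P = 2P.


Doubling: s = (3 x1^2 + a) / (2 y1)
s = (3*1^2 + 1) / (2*3) mod 7 = 3
x3 = s^2 - 2 x1 mod 7 = 3^2 - 2*1 = 0
y3 = s (x1 - x3) - y1 mod 7 = 3 * (1 - 0) - 3 = 0

2P = (0, 0)


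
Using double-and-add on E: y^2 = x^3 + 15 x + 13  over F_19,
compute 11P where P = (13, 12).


k = 11 = 1011_2 (binary, LSB first: 1101)
Double-and-add from P = (13, 12):
  bit 0 = 1: acc = O + (13, 12) = (13, 12)
  bit 1 = 1: acc = (13, 12) + (16, 13) = (7, 9)
  bit 2 = 0: acc unchanged = (7, 9)
  bit 3 = 1: acc = (7, 9) + (18, 15) = (10, 17)

11P = (10, 17)


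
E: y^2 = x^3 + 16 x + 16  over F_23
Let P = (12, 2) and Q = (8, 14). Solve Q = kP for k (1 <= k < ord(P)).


Enumerate multiples of P until we hit Q = (8, 14):
  1P = (12, 2)
  2P = (8, 9)
  3P = (19, 16)
  4P = (19, 7)
  5P = (8, 14)
Match found at i = 5.

k = 5


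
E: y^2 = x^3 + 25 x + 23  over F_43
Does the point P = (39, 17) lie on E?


Check whether y^2 = x^3 + 25 x + 23 (mod 43) for (x, y) = (39, 17).
LHS: y^2 = 17^2 mod 43 = 31
RHS: x^3 + 25 x + 23 = 39^3 + 25*39 + 23 mod 43 = 31
LHS = RHS

Yes, on the curve


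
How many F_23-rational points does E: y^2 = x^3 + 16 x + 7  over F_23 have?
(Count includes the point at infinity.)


For each x in F_23, count y with y^2 = x^3 + 16 x + 7 mod 23:
  x = 1: RHS = 1, y in [1, 22]  -> 2 point(s)
  x = 2: RHS = 1, y in [1, 22]  -> 2 point(s)
  x = 3: RHS = 13, y in [6, 17]  -> 2 point(s)
  x = 7: RHS = 2, y in [5, 18]  -> 2 point(s)
  x = 8: RHS = 3, y in [7, 16]  -> 2 point(s)
  x = 9: RHS = 6, y in [11, 12]  -> 2 point(s)
  x = 12: RHS = 18, y in [8, 15]  -> 2 point(s)
  x = 14: RHS = 8, y in [10, 13]  -> 2 point(s)
  x = 16: RHS = 12, y in [9, 14]  -> 2 point(s)
  x = 18: RHS = 9, y in [3, 20]  -> 2 point(s)
  x = 20: RHS = 1, y in [1, 22]  -> 2 point(s)
  x = 21: RHS = 13, y in [6, 17]  -> 2 point(s)
  x = 22: RHS = 13, y in [6, 17]  -> 2 point(s)
Affine points: 26. Add the point at infinity: total = 27.

#E(F_23) = 27


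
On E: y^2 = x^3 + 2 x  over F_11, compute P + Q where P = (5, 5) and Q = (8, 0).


P != Q, so use the chord formula.
s = (y2 - y1) / (x2 - x1) = (6) / (3) mod 11 = 2
x3 = s^2 - x1 - x2 mod 11 = 2^2 - 5 - 8 = 2
y3 = s (x1 - x3) - y1 mod 11 = 2 * (5 - 2) - 5 = 1

P + Q = (2, 1)


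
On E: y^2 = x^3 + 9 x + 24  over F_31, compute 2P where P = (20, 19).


Doubling: s = (3 x1^2 + a) / (2 y1)
s = (3*20^2 + 9) / (2*19) mod 31 = 0
x3 = s^2 - 2 x1 mod 31 = 0^2 - 2*20 = 22
y3 = s (x1 - x3) - y1 mod 31 = 0 * (20 - 22) - 19 = 12

2P = (22, 12)


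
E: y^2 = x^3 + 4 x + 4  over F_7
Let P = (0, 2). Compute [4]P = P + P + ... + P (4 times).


k = 4 = 100_2 (binary, LSB first: 001)
Double-and-add from P = (0, 2):
  bit 0 = 0: acc unchanged = O
  bit 1 = 0: acc unchanged = O
  bit 2 = 1: acc = O + (5, 3) = (5, 3)

4P = (5, 3)


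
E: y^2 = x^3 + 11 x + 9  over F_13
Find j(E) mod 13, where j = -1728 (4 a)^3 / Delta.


Delta = -16(4 a^3 + 27 b^2) mod 13 = 9
-1728 * (4 a)^3 = -1728 * (4*11)^3 mod 13 = 8
j = 8 * 9^(-1) mod 13 = 11

j = 11 (mod 13)


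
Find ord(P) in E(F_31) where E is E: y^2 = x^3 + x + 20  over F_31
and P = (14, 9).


Compute successive multiples of P until we hit O:
  1P = (14, 9)
  2P = (3, 22)
  3P = (30, 24)
  4P = (19, 27)
  5P = (6, 26)
  6P = (16, 3)
  7P = (10, 10)
  8P = (9, 13)
  ... (continuing to 28P)
  28P = O

ord(P) = 28


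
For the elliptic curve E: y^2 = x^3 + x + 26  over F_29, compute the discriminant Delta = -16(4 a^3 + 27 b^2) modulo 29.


4 a^3 + 27 b^2 = 4*1^3 + 27*26^2 = 4 + 18252 = 18256
Delta = -16 * (18256) = -292096
Delta mod 29 = 21

Delta = 21 (mod 29)


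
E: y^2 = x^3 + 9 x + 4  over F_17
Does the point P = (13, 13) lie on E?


Check whether y^2 = x^3 + 9 x + 4 (mod 17) for (x, y) = (13, 13).
LHS: y^2 = 13^2 mod 17 = 16
RHS: x^3 + 9 x + 4 = 13^3 + 9*13 + 4 mod 17 = 6
LHS != RHS

No, not on the curve


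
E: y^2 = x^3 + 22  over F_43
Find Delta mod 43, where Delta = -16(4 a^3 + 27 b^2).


4 a^3 + 27 b^2 = 4*0^3 + 27*22^2 = 0 + 13068 = 13068
Delta = -16 * (13068) = -209088
Delta mod 43 = 21

Delta = 21 (mod 43)


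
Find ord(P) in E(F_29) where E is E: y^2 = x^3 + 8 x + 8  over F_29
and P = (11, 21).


Compute successive multiples of P until we hit O:
  1P = (11, 21)
  2P = (23, 18)
  3P = (15, 9)
  4P = (12, 11)
  5P = (19, 1)
  6P = (27, 19)
  7P = (25, 17)
  8P = (28, 17)
  ... (continuing to 27P)
  27P = O

ord(P) = 27


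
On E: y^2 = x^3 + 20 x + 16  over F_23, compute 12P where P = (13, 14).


k = 12 = 1100_2 (binary, LSB first: 0011)
Double-and-add from P = (13, 14):
  bit 0 = 0: acc unchanged = O
  bit 1 = 0: acc unchanged = O
  bit 2 = 1: acc = O + (2, 15) = (2, 15)
  bit 3 = 1: acc = (2, 15) + (0, 4) = (11, 16)

12P = (11, 16)


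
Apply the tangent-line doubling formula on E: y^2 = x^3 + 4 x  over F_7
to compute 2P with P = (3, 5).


Doubling: s = (3 x1^2 + a) / (2 y1)
s = (3*3^2 + 4) / (2*5) mod 7 = 1
x3 = s^2 - 2 x1 mod 7 = 1^2 - 2*3 = 2
y3 = s (x1 - x3) - y1 mod 7 = 1 * (3 - 2) - 5 = 3

2P = (2, 3)


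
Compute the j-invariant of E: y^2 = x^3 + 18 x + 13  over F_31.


Delta = -16(4 a^3 + 27 b^2) mod 31 = 20
-1728 * (4 a)^3 = -1728 * (4*18)^3 mod 31 = 2
j = 2 * 20^(-1) mod 31 = 28

j = 28 (mod 31)


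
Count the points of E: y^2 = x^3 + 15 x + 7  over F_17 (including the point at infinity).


For each x in F_17, count y with y^2 = x^3 + 15 x + 7 mod 17:
  x = 7: RHS = 13, y in [8, 9]  -> 2 point(s)
  x = 9: RHS = 4, y in [2, 15]  -> 2 point(s)
  x = 10: RHS = 1, y in [1, 16]  -> 2 point(s)
  x = 13: RHS = 2, y in [6, 11]  -> 2 point(s)
  x = 16: RHS = 8, y in [5, 12]  -> 2 point(s)
Affine points: 10. Add the point at infinity: total = 11.

#E(F_17) = 11


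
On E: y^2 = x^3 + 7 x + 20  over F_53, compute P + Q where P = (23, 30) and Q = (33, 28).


P != Q, so use the chord formula.
s = (y2 - y1) / (x2 - x1) = (51) / (10) mod 53 = 21
x3 = s^2 - x1 - x2 mod 53 = 21^2 - 23 - 33 = 14
y3 = s (x1 - x3) - y1 mod 53 = 21 * (23 - 14) - 30 = 0

P + Q = (14, 0)


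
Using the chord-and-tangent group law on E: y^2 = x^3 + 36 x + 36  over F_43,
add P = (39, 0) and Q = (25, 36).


P != Q, so use the chord formula.
s = (y2 - y1) / (x2 - x1) = (36) / (29) mod 43 = 22
x3 = s^2 - x1 - x2 mod 43 = 22^2 - 39 - 25 = 33
y3 = s (x1 - x3) - y1 mod 43 = 22 * (39 - 33) - 0 = 3

P + Q = (33, 3)


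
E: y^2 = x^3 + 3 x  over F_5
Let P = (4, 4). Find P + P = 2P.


Doubling: s = (3 x1^2 + a) / (2 y1)
s = (3*4^2 + 3) / (2*4) mod 5 = 2
x3 = s^2 - 2 x1 mod 5 = 2^2 - 2*4 = 1
y3 = s (x1 - x3) - y1 mod 5 = 2 * (4 - 1) - 4 = 2

2P = (1, 2)


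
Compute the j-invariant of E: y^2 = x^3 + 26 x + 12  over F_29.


Delta = -16(4 a^3 + 27 b^2) mod 29 = 14
-1728 * (4 a)^3 = -1728 * (4*26)^3 mod 29 = 28
j = 28 * 14^(-1) mod 29 = 2

j = 2 (mod 29)


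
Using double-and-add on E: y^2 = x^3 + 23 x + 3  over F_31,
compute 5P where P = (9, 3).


k = 5 = 101_2 (binary, LSB first: 101)
Double-and-add from P = (9, 3):
  bit 0 = 1: acc = O + (9, 3) = (9, 3)
  bit 1 = 0: acc unchanged = (9, 3)
  bit 2 = 1: acc = (9, 3) + (22, 11) = (9, 28)

5P = (9, 28)


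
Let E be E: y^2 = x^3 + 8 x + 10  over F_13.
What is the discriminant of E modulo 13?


4 a^3 + 27 b^2 = 4*8^3 + 27*10^2 = 2048 + 2700 = 4748
Delta = -16 * (4748) = -75968
Delta mod 13 = 4

Delta = 4 (mod 13)


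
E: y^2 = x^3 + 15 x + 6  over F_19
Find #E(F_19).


For each x in F_19, count y with y^2 = x^3 + 15 x + 6 mod 19:
  x = 0: RHS = 6, y in [5, 14]  -> 2 point(s)
  x = 2: RHS = 6, y in [5, 14]  -> 2 point(s)
  x = 4: RHS = 16, y in [4, 15]  -> 2 point(s)
  x = 5: RHS = 16, y in [4, 15]  -> 2 point(s)
  x = 7: RHS = 17, y in [6, 13]  -> 2 point(s)
  x = 8: RHS = 11, y in [7, 12]  -> 2 point(s)
  x = 10: RHS = 16, y in [4, 15]  -> 2 point(s)
  x = 11: RHS = 1, y in [1, 18]  -> 2 point(s)
  x = 13: RHS = 4, y in [2, 17]  -> 2 point(s)
  x = 17: RHS = 6, y in [5, 14]  -> 2 point(s)
  x = 18: RHS = 9, y in [3, 16]  -> 2 point(s)
Affine points: 22. Add the point at infinity: total = 23.

#E(F_19) = 23


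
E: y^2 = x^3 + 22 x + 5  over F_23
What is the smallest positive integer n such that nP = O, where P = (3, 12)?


Compute successive multiples of P until we hit O:
  1P = (3, 12)
  2P = (3, 11)
  3P = O

ord(P) = 3


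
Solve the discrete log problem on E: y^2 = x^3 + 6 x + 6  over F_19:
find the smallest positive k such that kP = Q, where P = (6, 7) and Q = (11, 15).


Enumerate multiples of P until we hit Q = (11, 15):
  1P = (6, 7)
  2P = (7, 12)
  3P = (12, 1)
  4P = (2, 8)
  5P = (17, 10)
  6P = (0, 5)
  7P = (11, 4)
  8P = (13, 1)
  9P = (5, 3)
  10P = (5, 16)
  11P = (13, 18)
  12P = (11, 15)
Match found at i = 12.

k = 12


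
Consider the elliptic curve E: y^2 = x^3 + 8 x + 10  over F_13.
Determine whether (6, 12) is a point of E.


Check whether y^2 = x^3 + 8 x + 10 (mod 13) for (x, y) = (6, 12).
LHS: y^2 = 12^2 mod 13 = 1
RHS: x^3 + 8 x + 10 = 6^3 + 8*6 + 10 mod 13 = 1
LHS = RHS

Yes, on the curve


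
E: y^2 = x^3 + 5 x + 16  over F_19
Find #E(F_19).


For each x in F_19, count y with y^2 = x^3 + 5 x + 16 mod 19:
  x = 0: RHS = 16, y in [4, 15]  -> 2 point(s)
  x = 3: RHS = 1, y in [1, 18]  -> 2 point(s)
  x = 4: RHS = 5, y in [9, 10]  -> 2 point(s)
  x = 8: RHS = 17, y in [6, 13]  -> 2 point(s)
  x = 9: RHS = 11, y in [7, 12]  -> 2 point(s)
  x = 13: RHS = 17, y in [6, 13]  -> 2 point(s)
  x = 17: RHS = 17, y in [6, 13]  -> 2 point(s)
Affine points: 14. Add the point at infinity: total = 15.

#E(F_19) = 15


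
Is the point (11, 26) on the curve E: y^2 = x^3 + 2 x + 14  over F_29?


Check whether y^2 = x^3 + 2 x + 14 (mod 29) for (x, y) = (11, 26).
LHS: y^2 = 26^2 mod 29 = 9
RHS: x^3 + 2 x + 14 = 11^3 + 2*11 + 14 mod 29 = 4
LHS != RHS

No, not on the curve


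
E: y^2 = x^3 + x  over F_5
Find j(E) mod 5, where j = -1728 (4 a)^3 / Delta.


Delta = -16(4 a^3 + 27 b^2) mod 5 = 1
-1728 * (4 a)^3 = -1728 * (4*1)^3 mod 5 = 3
j = 3 * 1^(-1) mod 5 = 3

j = 3 (mod 5)


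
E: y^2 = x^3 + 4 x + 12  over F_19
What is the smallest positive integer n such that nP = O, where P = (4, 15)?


Compute successive multiples of P until we hit O:
  1P = (4, 15)
  2P = (1, 13)
  3P = (6, 9)
  4P = (18, 8)
  5P = (2, 3)
  6P = (11, 0)
  7P = (2, 16)
  8P = (18, 11)
  ... (continuing to 12P)
  12P = O

ord(P) = 12


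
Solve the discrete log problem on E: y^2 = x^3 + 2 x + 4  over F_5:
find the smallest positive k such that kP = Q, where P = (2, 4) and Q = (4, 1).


Enumerate multiples of P until we hit Q = (4, 1):
  1P = (2, 4)
  2P = (0, 2)
  3P = (4, 4)
  4P = (4, 1)
Match found at i = 4.

k = 4


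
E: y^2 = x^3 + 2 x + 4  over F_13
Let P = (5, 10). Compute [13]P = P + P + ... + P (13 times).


k = 13 = 1101_2 (binary, LSB first: 1011)
Double-and-add from P = (5, 10):
  bit 0 = 1: acc = O + (5, 10) = (5, 10)
  bit 1 = 0: acc unchanged = (5, 10)
  bit 2 = 1: acc = (5, 10) + (9, 7) = (2, 4)
  bit 3 = 1: acc = (2, 4) + (12, 12) = (9, 6)

13P = (9, 6)


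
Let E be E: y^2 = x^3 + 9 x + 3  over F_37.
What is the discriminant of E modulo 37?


4 a^3 + 27 b^2 = 4*9^3 + 27*3^2 = 2916 + 243 = 3159
Delta = -16 * (3159) = -50544
Delta mod 37 = 35

Delta = 35 (mod 37)


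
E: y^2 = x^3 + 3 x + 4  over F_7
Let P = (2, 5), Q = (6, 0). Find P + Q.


P != Q, so use the chord formula.
s = (y2 - y1) / (x2 - x1) = (2) / (4) mod 7 = 4
x3 = s^2 - x1 - x2 mod 7 = 4^2 - 2 - 6 = 1
y3 = s (x1 - x3) - y1 mod 7 = 4 * (2 - 1) - 5 = 6

P + Q = (1, 6)


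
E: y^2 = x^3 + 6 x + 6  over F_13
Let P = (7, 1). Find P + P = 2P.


Doubling: s = (3 x1^2 + a) / (2 y1)
s = (3*7^2 + 6) / (2*1) mod 13 = 5
x3 = s^2 - 2 x1 mod 13 = 5^2 - 2*7 = 11
y3 = s (x1 - x3) - y1 mod 13 = 5 * (7 - 11) - 1 = 5

2P = (11, 5)


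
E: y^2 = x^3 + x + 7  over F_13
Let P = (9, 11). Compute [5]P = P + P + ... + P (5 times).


k = 5 = 101_2 (binary, LSB first: 101)
Double-and-add from P = (9, 11):
  bit 0 = 1: acc = O + (9, 11) = (9, 11)
  bit 1 = 0: acc unchanged = (9, 11)
  bit 2 = 1: acc = (9, 11) + (4, 6) = (1, 10)

5P = (1, 10)


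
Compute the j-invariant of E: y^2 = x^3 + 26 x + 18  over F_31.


Delta = -16(4 a^3 + 27 b^2) mod 31 = 30
-1728 * (4 a)^3 = -1728 * (4*26)^3 mod 31 = 15
j = 15 * 30^(-1) mod 31 = 16

j = 16 (mod 31)


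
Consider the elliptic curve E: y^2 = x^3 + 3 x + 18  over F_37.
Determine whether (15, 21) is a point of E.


Check whether y^2 = x^3 + 3 x + 18 (mod 37) for (x, y) = (15, 21).
LHS: y^2 = 21^2 mod 37 = 34
RHS: x^3 + 3 x + 18 = 15^3 + 3*15 + 18 mod 37 = 34
LHS = RHS

Yes, on the curve


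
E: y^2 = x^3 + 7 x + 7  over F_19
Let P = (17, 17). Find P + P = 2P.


Doubling: s = (3 x1^2 + a) / (2 y1)
s = (3*17^2 + 7) / (2*17) mod 19 = 0
x3 = s^2 - 2 x1 mod 19 = 0^2 - 2*17 = 4
y3 = s (x1 - x3) - y1 mod 19 = 0 * (17 - 4) - 17 = 2

2P = (4, 2)


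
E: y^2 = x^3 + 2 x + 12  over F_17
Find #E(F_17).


For each x in F_17, count y with y^2 = x^3 + 2 x + 12 mod 17:
  x = 1: RHS = 15, y in [7, 10]  -> 2 point(s)
  x = 4: RHS = 16, y in [4, 13]  -> 2 point(s)
  x = 6: RHS = 2, y in [6, 11]  -> 2 point(s)
  x = 8: RHS = 13, y in [8, 9]  -> 2 point(s)
  x = 12: RHS = 13, y in [8, 9]  -> 2 point(s)
  x = 13: RHS = 8, y in [5, 12]  -> 2 point(s)
  x = 14: RHS = 13, y in [8, 9]  -> 2 point(s)
  x = 15: RHS = 0, y in [0]  -> 1 point(s)
  x = 16: RHS = 9, y in [3, 14]  -> 2 point(s)
Affine points: 17. Add the point at infinity: total = 18.

#E(F_17) = 18


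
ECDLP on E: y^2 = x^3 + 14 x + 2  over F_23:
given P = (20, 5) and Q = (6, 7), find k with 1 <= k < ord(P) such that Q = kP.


Enumerate multiples of P until we hit Q = (6, 7):
  1P = (20, 5)
  2P = (12, 14)
  3P = (7, 12)
  4P = (5, 17)
  5P = (6, 16)
  6P = (9, 11)
  7P = (0, 5)
  8P = (3, 18)
  9P = (13, 14)
  10P = (17, 1)
  11P = (21, 9)
  12P = (21, 14)
  13P = (17, 22)
  14P = (13, 9)
  15P = (3, 5)
  16P = (0, 18)
  17P = (9, 12)
  18P = (6, 7)
Match found at i = 18.

k = 18


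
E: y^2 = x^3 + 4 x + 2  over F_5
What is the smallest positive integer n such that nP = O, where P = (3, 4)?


Compute successive multiples of P until we hit O:
  1P = (3, 4)
  2P = (3, 1)
  3P = O

ord(P) = 3


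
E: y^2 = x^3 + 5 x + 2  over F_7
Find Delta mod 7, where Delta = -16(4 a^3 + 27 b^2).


4 a^3 + 27 b^2 = 4*5^3 + 27*2^2 = 500 + 108 = 608
Delta = -16 * (608) = -9728
Delta mod 7 = 2

Delta = 2 (mod 7)


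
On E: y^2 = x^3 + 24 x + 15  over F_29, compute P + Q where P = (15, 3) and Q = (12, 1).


P != Q, so use the chord formula.
s = (y2 - y1) / (x2 - x1) = (27) / (26) mod 29 = 20
x3 = s^2 - x1 - x2 mod 29 = 20^2 - 15 - 12 = 25
y3 = s (x1 - x3) - y1 mod 29 = 20 * (15 - 25) - 3 = 0

P + Q = (25, 0)


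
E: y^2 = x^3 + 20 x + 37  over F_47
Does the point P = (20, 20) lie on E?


Check whether y^2 = x^3 + 20 x + 37 (mod 47) for (x, y) = (20, 20).
LHS: y^2 = 20^2 mod 47 = 24
RHS: x^3 + 20 x + 37 = 20^3 + 20*20 + 37 mod 47 = 24
LHS = RHS

Yes, on the curve


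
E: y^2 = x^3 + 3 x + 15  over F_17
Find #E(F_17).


For each x in F_17, count y with y^2 = x^3 + 3 x + 15 mod 17:
  x = 0: RHS = 15, y in [7, 10]  -> 2 point(s)
  x = 1: RHS = 2, y in [6, 11]  -> 2 point(s)
  x = 3: RHS = 0, y in [0]  -> 1 point(s)
  x = 5: RHS = 2, y in [6, 11]  -> 2 point(s)
  x = 10: RHS = 8, y in [5, 12]  -> 2 point(s)
  x = 11: RHS = 2, y in [6, 11]  -> 2 point(s)
  x = 14: RHS = 13, y in [8, 9]  -> 2 point(s)
  x = 15: RHS = 1, y in [1, 16]  -> 2 point(s)
Affine points: 15. Add the point at infinity: total = 16.

#E(F_17) = 16


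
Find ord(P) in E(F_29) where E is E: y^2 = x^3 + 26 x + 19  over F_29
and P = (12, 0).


Compute successive multiples of P until we hit O:
  1P = (12, 0)
  2P = O

ord(P) = 2


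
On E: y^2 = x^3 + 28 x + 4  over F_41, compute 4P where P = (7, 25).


k = 4 = 100_2 (binary, LSB first: 001)
Double-and-add from P = (7, 25):
  bit 0 = 0: acc unchanged = O
  bit 1 = 0: acc unchanged = O
  bit 2 = 1: acc = O + (23, 33) = (23, 33)

4P = (23, 33)


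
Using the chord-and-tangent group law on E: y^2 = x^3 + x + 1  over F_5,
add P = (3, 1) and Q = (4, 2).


P != Q, so use the chord formula.
s = (y2 - y1) / (x2 - x1) = (1) / (1) mod 5 = 1
x3 = s^2 - x1 - x2 mod 5 = 1^2 - 3 - 4 = 4
y3 = s (x1 - x3) - y1 mod 5 = 1 * (3 - 4) - 1 = 3

P + Q = (4, 3)


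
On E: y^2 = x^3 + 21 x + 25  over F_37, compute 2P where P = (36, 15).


Doubling: s = (3 x1^2 + a) / (2 y1)
s = (3*36^2 + 21) / (2*15) mod 37 = 23
x3 = s^2 - 2 x1 mod 37 = 23^2 - 2*36 = 13
y3 = s (x1 - x3) - y1 mod 37 = 23 * (36 - 13) - 15 = 33

2P = (13, 33)


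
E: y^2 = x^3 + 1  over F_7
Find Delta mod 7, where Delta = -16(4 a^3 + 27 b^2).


4 a^3 + 27 b^2 = 4*0^3 + 27*1^2 = 0 + 27 = 27
Delta = -16 * (27) = -432
Delta mod 7 = 2

Delta = 2 (mod 7)


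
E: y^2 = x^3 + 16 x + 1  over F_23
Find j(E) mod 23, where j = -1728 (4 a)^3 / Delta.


Delta = -16(4 a^3 + 27 b^2) mod 23 = 15
-1728 * (4 a)^3 = -1728 * (4*16)^3 mod 23 = 7
j = 7 * 15^(-1) mod 23 = 2

j = 2 (mod 23)


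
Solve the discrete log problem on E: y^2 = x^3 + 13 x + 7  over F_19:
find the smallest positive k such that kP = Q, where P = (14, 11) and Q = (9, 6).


Enumerate multiples of P until we hit Q = (9, 6):
  1P = (14, 11)
  2P = (7, 17)
  3P = (3, 4)
  4P = (9, 6)
Match found at i = 4.

k = 4


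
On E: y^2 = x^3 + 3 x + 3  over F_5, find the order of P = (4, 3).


Compute successive multiples of P until we hit O:
  1P = (4, 3)
  2P = (3, 3)
  3P = (3, 2)
  4P = (4, 2)
  5P = O

ord(P) = 5


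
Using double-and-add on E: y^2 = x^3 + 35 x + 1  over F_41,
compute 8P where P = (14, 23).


k = 8 = 1000_2 (binary, LSB first: 0001)
Double-and-add from P = (14, 23):
  bit 0 = 0: acc unchanged = O
  bit 1 = 0: acc unchanged = O
  bit 2 = 0: acc unchanged = O
  bit 3 = 1: acc = O + (4, 0) = (4, 0)

8P = (4, 0)


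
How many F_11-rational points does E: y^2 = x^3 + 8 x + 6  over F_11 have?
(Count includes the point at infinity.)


For each x in F_11, count y with y^2 = x^3 + 8 x + 6 mod 11:
  x = 1: RHS = 4, y in [2, 9]  -> 2 point(s)
  x = 4: RHS = 3, y in [5, 6]  -> 2 point(s)
  x = 7: RHS = 9, y in [3, 8]  -> 2 point(s)
  x = 9: RHS = 4, y in [2, 9]  -> 2 point(s)
Affine points: 8. Add the point at infinity: total = 9.

#E(F_11) = 9


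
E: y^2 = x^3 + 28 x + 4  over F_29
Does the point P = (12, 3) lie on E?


Check whether y^2 = x^3 + 28 x + 4 (mod 29) for (x, y) = (12, 3).
LHS: y^2 = 3^2 mod 29 = 9
RHS: x^3 + 28 x + 4 = 12^3 + 28*12 + 4 mod 29 = 9
LHS = RHS

Yes, on the curve


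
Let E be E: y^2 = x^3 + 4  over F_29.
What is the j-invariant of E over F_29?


Delta = -16(4 a^3 + 27 b^2) mod 29 = 19
-1728 * (4 a)^3 = -1728 * (4*0)^3 mod 29 = 0
j = 0 * 19^(-1) mod 29 = 0

j = 0 (mod 29)


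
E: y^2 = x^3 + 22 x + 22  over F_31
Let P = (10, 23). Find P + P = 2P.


Doubling: s = (3 x1^2 + a) / (2 y1)
s = (3*10^2 + 22) / (2*23) mod 31 = 7
x3 = s^2 - 2 x1 mod 31 = 7^2 - 2*10 = 29
y3 = s (x1 - x3) - y1 mod 31 = 7 * (10 - 29) - 23 = 30

2P = (29, 30)


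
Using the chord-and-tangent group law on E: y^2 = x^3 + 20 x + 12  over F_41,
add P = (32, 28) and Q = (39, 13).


P != Q, so use the chord formula.
s = (y2 - y1) / (x2 - x1) = (26) / (7) mod 41 = 33
x3 = s^2 - x1 - x2 mod 41 = 33^2 - 32 - 39 = 34
y3 = s (x1 - x3) - y1 mod 41 = 33 * (32 - 34) - 28 = 29

P + Q = (34, 29)


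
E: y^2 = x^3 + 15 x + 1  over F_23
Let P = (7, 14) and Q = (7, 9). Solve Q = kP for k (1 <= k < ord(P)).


Enumerate multiples of P until we hit Q = (7, 9):
  1P = (7, 14)
  2P = (21, 20)
  3P = (21, 3)
  4P = (7, 9)
Match found at i = 4.

k = 4


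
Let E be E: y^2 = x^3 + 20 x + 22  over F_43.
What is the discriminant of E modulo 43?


4 a^3 + 27 b^2 = 4*20^3 + 27*22^2 = 32000 + 13068 = 45068
Delta = -16 * (45068) = -721088
Delta mod 43 = 22

Delta = 22 (mod 43)


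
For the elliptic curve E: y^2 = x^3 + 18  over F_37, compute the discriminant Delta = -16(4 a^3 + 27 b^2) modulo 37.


4 a^3 + 27 b^2 = 4*0^3 + 27*18^2 = 0 + 8748 = 8748
Delta = -16 * (8748) = -139968
Delta mod 37 = 3

Delta = 3 (mod 37)


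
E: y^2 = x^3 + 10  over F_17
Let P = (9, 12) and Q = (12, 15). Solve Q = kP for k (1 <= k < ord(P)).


Enumerate multiples of P until we hit Q = (12, 15):
  1P = (9, 12)
  2P = (12, 15)
Match found at i = 2.

k = 2


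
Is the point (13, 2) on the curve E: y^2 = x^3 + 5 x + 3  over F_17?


Check whether y^2 = x^3 + 5 x + 3 (mod 17) for (x, y) = (13, 2).
LHS: y^2 = 2^2 mod 17 = 4
RHS: x^3 + 5 x + 3 = 13^3 + 5*13 + 3 mod 17 = 4
LHS = RHS

Yes, on the curve


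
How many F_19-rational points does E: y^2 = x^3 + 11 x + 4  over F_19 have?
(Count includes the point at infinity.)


For each x in F_19, count y with y^2 = x^3 + 11 x + 4 mod 19:
  x = 0: RHS = 4, y in [2, 17]  -> 2 point(s)
  x = 1: RHS = 16, y in [4, 15]  -> 2 point(s)
  x = 3: RHS = 7, y in [8, 11]  -> 2 point(s)
  x = 4: RHS = 17, y in [6, 13]  -> 2 point(s)
  x = 6: RHS = 1, y in [1, 18]  -> 2 point(s)
  x = 7: RHS = 6, y in [5, 14]  -> 2 point(s)
  x = 13: RHS = 7, y in [8, 11]  -> 2 point(s)
  x = 16: RHS = 1, y in [1, 18]  -> 2 point(s)
  x = 18: RHS = 11, y in [7, 12]  -> 2 point(s)
Affine points: 18. Add the point at infinity: total = 19.

#E(F_19) = 19


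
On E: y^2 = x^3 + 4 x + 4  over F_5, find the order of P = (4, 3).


Compute successive multiples of P until we hit O:
  1P = (4, 3)
  2P = (1, 3)
  3P = (0, 2)
  4P = (2, 0)
  5P = (0, 3)
  6P = (1, 2)
  7P = (4, 2)
  8P = O

ord(P) = 8


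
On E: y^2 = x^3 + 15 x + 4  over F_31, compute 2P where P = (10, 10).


Doubling: s = (3 x1^2 + a) / (2 y1)
s = (3*10^2 + 15) / (2*10) mod 31 = 8
x3 = s^2 - 2 x1 mod 31 = 8^2 - 2*10 = 13
y3 = s (x1 - x3) - y1 mod 31 = 8 * (10 - 13) - 10 = 28

2P = (13, 28)


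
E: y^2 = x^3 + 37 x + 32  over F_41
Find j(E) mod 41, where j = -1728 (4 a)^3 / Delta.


Delta = -16(4 a^3 + 27 b^2) mod 41 = 18
-1728 * (4 a)^3 = -1728 * (4*37)^3 mod 41 = 17
j = 17 * 18^(-1) mod 41 = 26

j = 26 (mod 41)


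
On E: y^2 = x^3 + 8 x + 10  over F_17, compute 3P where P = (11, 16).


k = 3 = 11_2 (binary, LSB first: 11)
Double-and-add from P = (11, 16):
  bit 0 = 1: acc = O + (11, 16) = (11, 16)
  bit 1 = 1: acc = (11, 16) + (10, 11) = (4, 2)

3P = (4, 2)


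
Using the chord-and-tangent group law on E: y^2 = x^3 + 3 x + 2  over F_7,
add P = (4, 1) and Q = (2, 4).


P != Q, so use the chord formula.
s = (y2 - y1) / (x2 - x1) = (3) / (5) mod 7 = 2
x3 = s^2 - x1 - x2 mod 7 = 2^2 - 4 - 2 = 5
y3 = s (x1 - x3) - y1 mod 7 = 2 * (4 - 5) - 1 = 4

P + Q = (5, 4)


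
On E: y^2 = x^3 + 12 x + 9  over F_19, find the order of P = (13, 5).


Compute successive multiples of P until we hit O:
  1P = (13, 5)
  2P = (4, 8)
  3P = (0, 16)
  4P = (12, 0)
  5P = (0, 3)
  6P = (4, 11)
  7P = (13, 14)
  8P = O

ord(P) = 8


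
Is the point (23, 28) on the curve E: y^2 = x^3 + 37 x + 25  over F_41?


Check whether y^2 = x^3 + 37 x + 25 (mod 41) for (x, y) = (23, 28).
LHS: y^2 = 28^2 mod 41 = 5
RHS: x^3 + 37 x + 25 = 23^3 + 37*23 + 25 mod 41 = 5
LHS = RHS

Yes, on the curve


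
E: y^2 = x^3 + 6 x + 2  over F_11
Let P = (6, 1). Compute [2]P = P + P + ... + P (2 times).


k = 2 = 10_2 (binary, LSB first: 01)
Double-and-add from P = (6, 1):
  bit 0 = 0: acc unchanged = O
  bit 1 = 1: acc = O + (3, 5) = (3, 5)

2P = (3, 5)


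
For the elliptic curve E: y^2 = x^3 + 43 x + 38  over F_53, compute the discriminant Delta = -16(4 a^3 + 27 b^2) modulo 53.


4 a^3 + 27 b^2 = 4*43^3 + 27*38^2 = 318028 + 38988 = 357016
Delta = -16 * (357016) = -5712256
Delta mod 53 = 31

Delta = 31 (mod 53)


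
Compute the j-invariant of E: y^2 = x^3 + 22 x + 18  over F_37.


Delta = -16(4 a^3 + 27 b^2) mod 37 = 34
-1728 * (4 a)^3 = -1728 * (4*22)^3 mod 37 = 29
j = 29 * 34^(-1) mod 37 = 15

j = 15 (mod 37)


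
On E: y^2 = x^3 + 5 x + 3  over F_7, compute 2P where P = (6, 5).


Doubling: s = (3 x1^2 + a) / (2 y1)
s = (3*6^2 + 5) / (2*5) mod 7 = 5
x3 = s^2 - 2 x1 mod 7 = 5^2 - 2*6 = 6
y3 = s (x1 - x3) - y1 mod 7 = 5 * (6 - 6) - 5 = 2

2P = (6, 2)


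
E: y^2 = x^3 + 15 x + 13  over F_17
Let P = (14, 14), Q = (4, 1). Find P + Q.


P != Q, so use the chord formula.
s = (y2 - y1) / (x2 - x1) = (4) / (7) mod 17 = 3
x3 = s^2 - x1 - x2 mod 17 = 3^2 - 14 - 4 = 8
y3 = s (x1 - x3) - y1 mod 17 = 3 * (14 - 8) - 14 = 4

P + Q = (8, 4)


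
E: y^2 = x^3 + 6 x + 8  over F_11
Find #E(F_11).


For each x in F_11, count y with y^2 = x^3 + 6 x + 8 mod 11:
  x = 1: RHS = 4, y in [2, 9]  -> 2 point(s)
  x = 3: RHS = 9, y in [3, 8]  -> 2 point(s)
  x = 5: RHS = 9, y in [3, 8]  -> 2 point(s)
  x = 10: RHS = 1, y in [1, 10]  -> 2 point(s)
Affine points: 8. Add the point at infinity: total = 9.

#E(F_11) = 9


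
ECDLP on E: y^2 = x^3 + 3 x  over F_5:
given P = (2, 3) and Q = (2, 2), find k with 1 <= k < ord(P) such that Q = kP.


Enumerate multiples of P until we hit Q = (2, 2):
  1P = (2, 3)
  2P = (1, 2)
  3P = (3, 1)
  4P = (4, 1)
  5P = (0, 0)
  6P = (4, 4)
  7P = (3, 4)
  8P = (1, 3)
  9P = (2, 2)
Match found at i = 9.

k = 9


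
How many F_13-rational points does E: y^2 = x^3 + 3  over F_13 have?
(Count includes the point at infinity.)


For each x in F_13, count y with y^2 = x^3 + 0 x + 3 mod 13:
  x = 0: RHS = 3, y in [4, 9]  -> 2 point(s)
  x = 1: RHS = 4, y in [2, 11]  -> 2 point(s)
  x = 3: RHS = 4, y in [2, 11]  -> 2 point(s)
  x = 9: RHS = 4, y in [2, 11]  -> 2 point(s)
Affine points: 8. Add the point at infinity: total = 9.

#E(F_13) = 9


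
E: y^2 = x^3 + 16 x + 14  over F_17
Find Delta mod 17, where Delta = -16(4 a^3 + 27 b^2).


4 a^3 + 27 b^2 = 4*16^3 + 27*14^2 = 16384 + 5292 = 21676
Delta = -16 * (21676) = -346816
Delta mod 17 = 1

Delta = 1 (mod 17)


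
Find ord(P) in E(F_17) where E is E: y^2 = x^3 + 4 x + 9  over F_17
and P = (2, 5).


Compute successive multiples of P until we hit O:
  1P = (2, 5)
  2P = (4, 2)
  3P = (9, 14)
  4P = (8, 14)
  5P = (5, 16)
  6P = (14, 2)
  7P = (0, 3)
  8P = (16, 15)
  ... (continuing to 18P)
  18P = O

ord(P) = 18


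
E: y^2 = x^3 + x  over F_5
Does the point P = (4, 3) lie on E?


Check whether y^2 = x^3 + 1 x + 0 (mod 5) for (x, y) = (4, 3).
LHS: y^2 = 3^2 mod 5 = 4
RHS: x^3 + 1 x + 0 = 4^3 + 1*4 + 0 mod 5 = 3
LHS != RHS

No, not on the curve


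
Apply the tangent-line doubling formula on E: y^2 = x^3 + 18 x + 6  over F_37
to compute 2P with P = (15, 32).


Doubling: s = (3 x1^2 + a) / (2 y1)
s = (3*15^2 + 18) / (2*32) mod 37 = 1
x3 = s^2 - 2 x1 mod 37 = 1^2 - 2*15 = 8
y3 = s (x1 - x3) - y1 mod 37 = 1 * (15 - 8) - 32 = 12

2P = (8, 12)


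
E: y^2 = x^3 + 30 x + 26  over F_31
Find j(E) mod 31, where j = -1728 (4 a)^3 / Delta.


Delta = -16(4 a^3 + 27 b^2) mod 31 = 21
-1728 * (4 a)^3 = -1728 * (4*30)^3 mod 31 = 15
j = 15 * 21^(-1) mod 31 = 14

j = 14 (mod 31)


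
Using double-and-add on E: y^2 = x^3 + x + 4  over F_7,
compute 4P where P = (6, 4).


k = 4 = 100_2 (binary, LSB first: 001)
Double-and-add from P = (6, 4):
  bit 0 = 0: acc unchanged = O
  bit 1 = 0: acc unchanged = O
  bit 2 = 1: acc = O + (6, 3) = (6, 3)

4P = (6, 3)


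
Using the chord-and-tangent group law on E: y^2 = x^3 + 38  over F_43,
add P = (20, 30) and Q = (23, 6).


P != Q, so use the chord formula.
s = (y2 - y1) / (x2 - x1) = (19) / (3) mod 43 = 35
x3 = s^2 - x1 - x2 mod 43 = 35^2 - 20 - 23 = 21
y3 = s (x1 - x3) - y1 mod 43 = 35 * (20 - 21) - 30 = 21

P + Q = (21, 21)
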